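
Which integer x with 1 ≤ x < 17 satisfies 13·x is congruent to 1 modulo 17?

17 = 1·13 + 4
13 = 3·4 + 1
4 = 4·1 + 0
Back-substituting gives 13·4 ≡ 1 (mod 17).

4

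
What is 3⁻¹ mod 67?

45

67 = 22·3 + 1
3 = 3·1 + 0
Back-substituting gives 3·45 ≡ 1 (mod 67).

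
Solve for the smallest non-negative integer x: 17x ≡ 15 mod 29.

6

17⁻¹ ≡ 12 (mod 29) because 17·12 = 204 = 7·29 + 1.
Multiplying both sides by 12: x ≡ 12·15 = 180 ≡ 6 (mod 29).
Check: 17·6 = 102 = 3·29 + 15.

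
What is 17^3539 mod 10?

Powers of 7 mod 10 repeat with period 4: 7, 9, 3, 1.
3539 mod 4 = 3, so the last digit matches 7^3 = 3.

3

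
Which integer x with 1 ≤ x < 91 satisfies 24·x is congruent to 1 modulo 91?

19

24·19 = 456 = 5·91 + 1, so 24⁻¹ ≡ 19 (mod 91).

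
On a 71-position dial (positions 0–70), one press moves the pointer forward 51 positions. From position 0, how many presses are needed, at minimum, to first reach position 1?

51·39 = 1989 = 28·71 + 1, so 51⁻¹ ≡ 39 (mod 71).

39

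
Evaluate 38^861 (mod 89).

30

Square-and-reduce mod 89: 38^1≡38, 38^2≡20, 38^4≡44, 38^8≡67, 38^16≡39, 38^32≡8, 38^64≡64, 38^128≡2, 38^256≡4, 38^512≡16.
Since 861 = 1 + 4 + 8 + 16 + 64 + 256 + 512 in binary, 38^861 ≡ 38·44·67·39·64·4·16 ≡ 30 (mod 89).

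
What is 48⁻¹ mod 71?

37

71 = 1·48 + 23
48 = 2·23 + 2
23 = 11·2 + 1
2 = 2·1 + 0
Back-substituting gives 48·37 ≡ 1 (mod 71).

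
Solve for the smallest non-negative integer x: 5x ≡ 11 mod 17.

5⁻¹ ≡ 7 (mod 17) because 5·7 = 35 = 2·17 + 1.
So x ≡ 7·11 = 77 ≡ 9 (mod 17).
Check: 5·9 = 45 = 2·17 + 11.

9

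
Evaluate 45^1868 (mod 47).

By repeated squaring mod 47: 45^1≡45, 45^2≡4, 45^4≡16, 45^8≡21, 45^16≡18, 45^32≡42, 45^64≡25, 45^128≡14, 45^256≡8, 45^512≡17, 45^1024≡7.
1868 = 4 + 8 + 64 + 256 + 512 + 1024, so 45^1868 ≡ 16·21·25·8·17·7 ≡ 32 (mod 47).

32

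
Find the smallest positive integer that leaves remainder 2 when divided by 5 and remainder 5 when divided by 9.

Since 9·4 ≡ 1 (mod 5), take x = 5 + 9·((2−5)·4 mod 5) = 5 + 9·3 = 32.
Check: 32 mod 5 = 2, 32 mod 9 = 5.

32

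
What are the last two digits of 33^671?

By repeated squaring mod 100: 33^1≡33, 33^2≡89, 33^4≡21, 33^8≡41, 33^16≡81, 33^32≡61, 33^64≡21, 33^128≡41, 33^256≡81, 33^512≡61.
671 = 1 + 2 + 4 + 8 + 16 + 128 + 512, so 33^671 ≡ 33·89·21·41·81·41·61 ≡ 17 (mod 100).

17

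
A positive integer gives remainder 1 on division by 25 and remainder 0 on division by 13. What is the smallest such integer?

Since 13·2 ≡ 1 (mod 25), take x = 0 + 13·((1−0)·2 mod 25) = 0 + 13·2 = 26.
Check: 26 mod 25 = 1, 26 mod 13 = 0.

26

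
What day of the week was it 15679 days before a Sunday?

Monday

15679 − 2239·7 = 6, so 15679 ≡ 6 (mod 7).
Sunday − 6 days → Monday.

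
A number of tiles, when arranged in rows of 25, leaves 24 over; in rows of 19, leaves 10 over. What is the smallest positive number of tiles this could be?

Since 19·4 ≡ 1 (mod 25), take x = 10 + 19·((24−10)·4 mod 25) = 10 + 19·6 = 124.
Check: 124 mod 25 = 24, 124 mod 19 = 10.

124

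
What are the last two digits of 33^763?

By repeated squaring mod 100: 33^1≡33, 33^2≡89, 33^4≡21, 33^8≡41, 33^16≡81, 33^32≡61, 33^64≡21, 33^128≡41, 33^256≡81, 33^512≡61.
763 = 1 + 2 + 8 + 16 + 32 + 64 + 128 + 512, so 33^763 ≡ 33·89·41·81·61·21·41·61 ≡ 37 (mod 100).

37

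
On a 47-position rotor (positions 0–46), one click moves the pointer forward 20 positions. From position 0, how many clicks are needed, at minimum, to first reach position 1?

20·40 = 800 = 17·47 + 1, so 20⁻¹ ≡ 40 (mod 47).

40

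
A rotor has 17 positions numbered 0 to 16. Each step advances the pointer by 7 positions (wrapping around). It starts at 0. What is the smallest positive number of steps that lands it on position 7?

1

The inverse of 7 mod 17 is 5 (since 7·5 = 35 ≡ 1).
So x ≡ 5·7 = 35 ≡ 1 (mod 17).
Check: 7·1 = 7 = 0·17 + 7.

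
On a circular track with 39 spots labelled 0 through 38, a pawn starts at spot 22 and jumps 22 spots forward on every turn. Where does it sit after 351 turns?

351·22 = 7722.
7722 = 198·39 + 0, so 7722 mod 39 = 0.
(22 + 0) mod 39 = 22.

22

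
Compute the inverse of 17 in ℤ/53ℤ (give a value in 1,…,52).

25

17·25 = 425 = 8·53 + 1, so 17⁻¹ ≡ 25 (mod 53).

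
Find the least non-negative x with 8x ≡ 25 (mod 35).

The inverse of 8 mod 35 is 22 (since 8·22 = 176 ≡ 1).
So x ≡ 22·25 = 550 ≡ 25 (mod 35).

25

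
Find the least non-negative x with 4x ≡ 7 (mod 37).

11

4⁻¹ ≡ 28 (mod 37) because 4·28 = 112 = 3·37 + 1.
Multiplying both sides by 28: x ≡ 28·7 = 196 ≡ 11 (mod 37).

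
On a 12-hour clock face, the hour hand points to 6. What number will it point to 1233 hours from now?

1233 = 102·12 + 9, so 1233 mod 12 = 9.
6 + 9 → 3 on a 12-hour dial.

3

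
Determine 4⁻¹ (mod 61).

61 = 15·4 + 1
4 = 4·1 + 0
Back-substituting gives 4·46 ≡ 1 (mod 61).

46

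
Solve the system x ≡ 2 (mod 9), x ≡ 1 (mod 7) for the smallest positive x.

29

x ≡ 1 (mod 7) gives x ∈ {1, 8, 15, 22, 29}.
The first of these with x mod 9 = 2 is 29.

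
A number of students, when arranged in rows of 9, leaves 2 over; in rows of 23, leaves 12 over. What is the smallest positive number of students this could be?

173

x ≡ 2 (mod 9) gives x ∈ {2, 11, 20, 29, 38, 47, 56, 65, …}.
The first of these with x mod 23 = 12 is 173.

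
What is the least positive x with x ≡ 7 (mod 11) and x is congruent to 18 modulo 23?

18

Since 23·1 ≡ 1 (mod 11), take x = 18 + 23·((7−18)·1 mod 11) = 18 + 23·0 = 18.
Check: 18 mod 11 = 7, 18 mod 23 = 18.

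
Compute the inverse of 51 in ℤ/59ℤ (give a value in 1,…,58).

51·22 = 1122 = 19·59 + 1, so 51⁻¹ ≡ 22 (mod 59).

22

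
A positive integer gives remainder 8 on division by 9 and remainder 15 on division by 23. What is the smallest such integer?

107

Since 23·2 ≡ 1 (mod 9), take x = 15 + 23·((8−15)·2 mod 9) = 15 + 23·4 = 107.
Check: 107 mod 9 = 8, 107 mod 23 = 15.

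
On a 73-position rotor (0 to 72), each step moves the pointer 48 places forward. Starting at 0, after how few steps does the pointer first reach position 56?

62

48⁻¹ ≡ 35 (mod 73) because 48·35 = 1680 = 23·73 + 1.
So x ≡ 35·56 = 1960 ≡ 62 (mod 73).
Check: 48·62 = 2976 = 40·73 + 56.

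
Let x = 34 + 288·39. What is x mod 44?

2

288·39 = 11232.
11232 = 255·44 + 12, so 11232 mod 44 = 12.
(34 + 12) mod 44 = 2.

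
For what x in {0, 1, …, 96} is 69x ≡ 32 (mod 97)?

82

69⁻¹ ≡ 45 (mod 97) because 69·45 = 3105 = 32·97 + 1.
Multiplying both sides by 45: x ≡ 45·32 = 1440 ≡ 82 (mod 97).
Check: 69·82 = 5658 = 58·97 + 32.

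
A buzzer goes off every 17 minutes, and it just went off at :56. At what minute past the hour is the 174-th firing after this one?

14

174·17 = 2958.
Dividing 2958 by 60 gives quotient 49 and remainder 18.
(56 + 18) mod 60 = 14.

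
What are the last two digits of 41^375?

Square-and-reduce mod 100: 41^1≡41, 41^2≡81, 41^4≡61, 41^8≡21, 41^16≡41, 41^32≡81, 41^64≡61, 41^128≡21, 41^256≡41.
375 = 1 + 2 + 4 + 16 + 32 + 64 + 256, so 41^375 ≡ 41·81·61·41·81·61·41 ≡ 1 (mod 100).

01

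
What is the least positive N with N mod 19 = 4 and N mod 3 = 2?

23

x ≡ 2 (mod 3) gives x ∈ {2, 5, 8, 11, 14, 17, 20, 23}.
The first of these with x mod 19 = 4 is 23.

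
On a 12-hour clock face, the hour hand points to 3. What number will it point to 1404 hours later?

3

1404 − 117·12 = 0, so 1404 ≡ 0 (mod 12).
3 + 0 → 3 on a 12-hour dial.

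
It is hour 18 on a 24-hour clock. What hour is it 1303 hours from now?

Dividing 1303 by 24 gives quotient 54 and remainder 7.
(18 + 7) mod 24 = 1.

1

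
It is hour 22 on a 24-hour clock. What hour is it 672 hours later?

672 − 28·24 = 0, so 672 ≡ 0 (mod 24).
(22 + 0) mod 24 = 22.

22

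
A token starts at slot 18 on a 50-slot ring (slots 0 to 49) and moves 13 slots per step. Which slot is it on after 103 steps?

7

103·13 = 1339.
1339 mod 50 = 39 (since 26·50 = 1300).
(18 + 39) mod 50 = 7.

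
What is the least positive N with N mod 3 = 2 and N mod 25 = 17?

17

x ≡ 2 (mod 3) gives x ∈ {2, 5, 8, 11, 14, 17}.
The first of these with x mod 25 = 17 is 17.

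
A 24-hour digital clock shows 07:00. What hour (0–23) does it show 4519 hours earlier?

0

Dividing 4519 by 24 gives quotient 188 and remainder 7.
(7 − 7) mod 24 = 0.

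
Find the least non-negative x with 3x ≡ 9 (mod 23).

3

The inverse of 3 mod 23 is 8 (since 3·8 = 24 ≡ 1).
Multiplying both sides by 8: x ≡ 8·9 = 72 ≡ 3 (mod 23).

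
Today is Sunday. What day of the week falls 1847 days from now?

Saturday

1847 = 263·7 + 6, so 1847 mod 7 = 6.
Sunday + 6 days → Saturday.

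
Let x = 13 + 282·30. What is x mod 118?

282·30 = 8460.
8460 = 71·118 + 82, so 8460 mod 118 = 82.
(13 + 82) mod 118 = 95.

95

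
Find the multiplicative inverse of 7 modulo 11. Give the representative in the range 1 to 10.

7·8 = 56 = 5·11 + 1, so 7⁻¹ ≡ 8 (mod 11).

8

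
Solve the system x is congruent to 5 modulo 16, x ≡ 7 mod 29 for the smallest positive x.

181

x ≡ 5 (mod 16) gives x ∈ {5, 21, 37, 53, 69, 85, 101, 117, …}.
The first of these with x mod 29 = 7 is 181.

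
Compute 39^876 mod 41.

Square-and-reduce mod 41: 39^1≡39, 39^2≡4, 39^4≡16, 39^8≡10, 39^16≡18, 39^32≡37, 39^64≡16, 39^128≡10, 39^256≡18, 39^512≡37.
876 = 4 + 8 + 32 + 64 + 256 + 512, so 39^876 ≡ 16·10·37·16·18·37 ≡ 18 (mod 41).

18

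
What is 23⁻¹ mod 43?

43 = 1·23 + 20
23 = 1·20 + 3
20 = 6·3 + 2
3 = 1·2 + 1
2 = 2·1 + 0
Back-substituting gives 23·15 ≡ 1 (mod 43).

15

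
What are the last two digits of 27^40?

01

Square-and-reduce mod 100: 27^1≡27, 27^2≡29, 27^4≡41, 27^8≡81, 27^16≡61, 27^32≡21.
Since 40 = 8 + 32 in binary, 27^40 ≡ 81·21 ≡ 1 (mod 100).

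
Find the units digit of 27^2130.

The units digit of 27^n cycles with period 4: 7, 9, 3, 1, …
2130 leaves remainder 2 on division by 4, so 27^2130 ends in 9.

9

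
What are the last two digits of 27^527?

03

Successive squares of 27 mod 100: 27^1≡27, 27^2≡29, 27^4≡41, 27^8≡81, 27^16≡61, 27^32≡21, 27^64≡41, 27^128≡81, 27^256≡61, 27^512≡21.
Since 527 = 1 + 2 + 4 + 8 + 512 in binary, 27^527 ≡ 27·29·41·81·21 ≡ 3 (mod 100).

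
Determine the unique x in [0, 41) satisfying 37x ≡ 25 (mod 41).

37⁻¹ ≡ 10 (mod 41) because 37·10 = 370 = 9·41 + 1.
Multiplying both sides by 10: x ≡ 10·25 = 250 ≡ 4 (mod 41).

4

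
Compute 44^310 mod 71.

Successive squares of 44 mod 71: 44^1≡44, 44^2≡19, 44^4≡6, 44^8≡36, 44^16≡18, 44^32≡40, 44^64≡38, 44^128≡24, 44^256≡8.
310 = 2 + 4 + 16 + 32 + 256, so 44^310 ≡ 19·6·18·40·8 ≡ 32 (mod 71).

32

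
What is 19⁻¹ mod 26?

11

26 = 1·19 + 7
19 = 2·7 + 5
7 = 1·5 + 2
5 = 2·2 + 1
2 = 2·1 + 0
Back-substituting gives 19·11 ≡ 1 (mod 26).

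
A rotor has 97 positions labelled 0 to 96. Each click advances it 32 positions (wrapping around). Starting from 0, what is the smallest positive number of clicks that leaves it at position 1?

97 = 3·32 + 1
32 = 32·1 + 0
Back-substituting gives 32·94 ≡ 1 (mod 97).

94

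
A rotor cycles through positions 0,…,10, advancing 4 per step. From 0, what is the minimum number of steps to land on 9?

The inverse of 4 mod 11 is 3 (since 4·3 = 12 ≡ 1).
Multiplying both sides by 3: x ≡ 3·9 = 27 ≡ 5 (mod 11).

5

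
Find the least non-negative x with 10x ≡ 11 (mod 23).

The inverse of 10 mod 23 is 7 (since 10·7 = 70 ≡ 1).
Multiplying both sides by 7: x ≡ 7·11 = 77 ≡ 8 (mod 23).
Check: 10·8 = 80 = 3·23 + 11.

8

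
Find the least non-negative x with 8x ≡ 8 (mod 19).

The inverse of 8 mod 19 is 12 (since 8·12 = 96 ≡ 1).
So x ≡ 12·8 = 96 ≡ 1 (mod 19).

1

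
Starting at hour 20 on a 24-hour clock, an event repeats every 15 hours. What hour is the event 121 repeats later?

11

121·15 = 1815.
1815 mod 24 = 15 (since 75·24 = 1800).
(20 + 15) mod 24 = 11.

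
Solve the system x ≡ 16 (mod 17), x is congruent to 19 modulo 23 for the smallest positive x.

x ≡ 16 (mod 17) gives x ∈ {16, 33, 50, 67, 84, 101, 118, 135, …}.
The first of these with x mod 23 = 19 is 203.

203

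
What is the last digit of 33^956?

1

Last digits of 3^n: 3, 9, 7, 1 (period 4).
956 mod 4 = 0, so the last digit matches 3^4 = 1.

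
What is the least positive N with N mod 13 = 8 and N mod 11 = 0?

x ≡ 0 (mod 11) gives x ∈ {0, 11, 22, 33, 44, 55, 66, 77, …}.
The first of these with x mod 13 = 8 is 99.

99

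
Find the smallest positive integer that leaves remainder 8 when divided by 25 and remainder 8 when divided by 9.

x ≡ 8 (mod 9) gives x ∈ {8}.
The first of these with x mod 25 = 8 is 8.

8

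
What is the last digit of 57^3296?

1

The units digit of 57^n cycles with period 4: 7, 9, 3, 1, …
3296 mod 4 = 0, so the last digit matches 7^4 = 1.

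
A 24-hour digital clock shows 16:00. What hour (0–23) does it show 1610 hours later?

1610 − 67·24 = 2, so 1610 ≡ 2 (mod 24).
(16 + 2) mod 24 = 18.

18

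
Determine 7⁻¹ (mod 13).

2

7·2 = 14 = 1·13 + 1, so 7⁻¹ ≡ 2 (mod 13).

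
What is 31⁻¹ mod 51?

31·28 = 868 = 17·51 + 1, so 31⁻¹ ≡ 28 (mod 51).

28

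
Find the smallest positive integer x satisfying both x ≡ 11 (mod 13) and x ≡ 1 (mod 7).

50

Since 7·2 ≡ 1 (mod 13), take x = 1 + 7·((11−1)·2 mod 13) = 1 + 7·7 = 50.
Check: 50 mod 13 = 11, 50 mod 7 = 1.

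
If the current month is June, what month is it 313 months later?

313 = 26·12 + 1, so 313 mod 12 = 1.
June + 1 month → July.

July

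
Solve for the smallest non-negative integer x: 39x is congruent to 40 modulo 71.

39⁻¹ ≡ 51 (mod 71) because 39·51 = 1989 = 28·71 + 1.
Multiplying both sides by 51: x ≡ 51·40 = 2040 ≡ 52 (mod 71).
Check: 39·52 = 2028 = 28·71 + 40.

52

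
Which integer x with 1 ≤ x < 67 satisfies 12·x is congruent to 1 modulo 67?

67 = 5·12 + 7
12 = 1·7 + 5
7 = 1·5 + 2
5 = 2·2 + 1
2 = 2·1 + 0
Back-substituting gives 12·28 ≡ 1 (mod 67).

28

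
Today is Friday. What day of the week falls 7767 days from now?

Tuesday

Dividing 7767 by 7 gives quotient 1109 and remainder 4.
Friday + 4 days → Tuesday.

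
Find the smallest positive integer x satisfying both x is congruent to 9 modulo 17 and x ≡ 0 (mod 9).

9

x ≡ 0 (mod 9) gives x ∈ {0, 9}.
The first of these with x mod 17 = 9 is 9.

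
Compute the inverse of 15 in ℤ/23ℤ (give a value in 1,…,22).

20

15·20 = 300 = 13·23 + 1, so 15⁻¹ ≡ 20 (mod 23).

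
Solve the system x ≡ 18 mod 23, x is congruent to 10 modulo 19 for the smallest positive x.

x ≡ 10 (mod 19) gives x ∈ {10, 29, 48, 67, 86, 105, 124, 143, …}.
The first of these with x mod 23 = 18 is 409.

409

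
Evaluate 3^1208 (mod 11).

5

Successive squares of 3 mod 11: 3^1≡3, 3^2≡9, 3^4≡4, 3^8≡5, 3^16≡3, 3^32≡9, 3^64≡4, 3^128≡5, 3^256≡3, 3^512≡9, 3^1024≡4.
Since 1208 = 8 + 16 + 32 + 128 + 1024 in binary, 3^1208 ≡ 5·3·9·5·4 ≡ 5 (mod 11).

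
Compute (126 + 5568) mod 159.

129

5568 − 35·159 = 3, so 5568 ≡ 3 (mod 159).
(126 + 3) mod 159 = 129.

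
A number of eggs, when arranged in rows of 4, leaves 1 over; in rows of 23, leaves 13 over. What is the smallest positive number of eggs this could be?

13

Since 23·3 ≡ 1 (mod 4), take x = 13 + 23·((1−13)·3 mod 4) = 13 + 23·0 = 13.
Check: 13 mod 4 = 1, 13 mod 23 = 13.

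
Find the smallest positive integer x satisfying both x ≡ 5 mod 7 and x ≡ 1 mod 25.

26

x ≡ 5 (mod 7) gives x ∈ {5, 12, 19, 26}.
The first of these with x mod 25 = 1 is 26.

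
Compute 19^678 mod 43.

11

By repeated squaring mod 43: 19^1≡19, 19^2≡17, 19^4≡31, 19^8≡15, 19^16≡10, 19^32≡14, 19^64≡24, 19^128≡17, 19^256≡31, 19^512≡15.
678 = 2 + 4 + 32 + 128 + 512, so 19^678 ≡ 17·31·14·17·15 ≡ 11 (mod 43).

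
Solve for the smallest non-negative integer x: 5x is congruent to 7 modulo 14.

The inverse of 5 mod 14 is 3 (since 5·3 = 15 ≡ 1).
Multiplying both sides by 3: x ≡ 3·7 = 21 ≡ 7 (mod 14).

7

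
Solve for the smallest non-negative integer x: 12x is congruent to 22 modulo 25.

6

12⁻¹ ≡ 23 (mod 25) because 12·23 = 276 = 11·25 + 1.
Multiplying both sides by 23: x ≡ 23·22 = 506 ≡ 6 (mod 25).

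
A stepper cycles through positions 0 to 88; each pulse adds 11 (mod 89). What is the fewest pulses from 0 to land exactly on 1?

81

11·81 = 891 = 10·89 + 1, so 11⁻¹ ≡ 81 (mod 89).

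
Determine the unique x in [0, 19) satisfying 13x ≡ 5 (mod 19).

15

13⁻¹ ≡ 3 (mod 19) because 13·3 = 39 = 2·19 + 1.
Multiplying both sides by 3: x ≡ 3·5 = 15 ≡ 15 (mod 19).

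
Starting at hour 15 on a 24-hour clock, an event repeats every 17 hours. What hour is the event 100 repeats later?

100·17 = 1700.
Dividing 1700 by 24 gives quotient 70 and remainder 20.
(15 + 20) mod 24 = 11.

11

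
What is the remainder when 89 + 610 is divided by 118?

610 = 5·118 + 20, so 610 mod 118 = 20.
(89 + 20) mod 118 = 109.

109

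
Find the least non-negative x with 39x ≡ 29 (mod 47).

14

39⁻¹ ≡ 41 (mod 47) because 39·41 = 1599 = 34·47 + 1.
So x ≡ 41·29 = 1189 ≡ 14 (mod 47).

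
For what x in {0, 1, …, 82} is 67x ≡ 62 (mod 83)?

48

67⁻¹ ≡ 57 (mod 83) because 67·57 = 3819 = 46·83 + 1.
So x ≡ 57·62 = 3534 ≡ 48 (mod 83).
Check: 67·48 = 3216 = 38·83 + 62.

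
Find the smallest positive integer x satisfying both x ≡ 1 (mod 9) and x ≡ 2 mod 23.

x ≡ 1 (mod 9) gives x ∈ {1, 10, 19, 28, 37, 46, 55, 64, …}.
The first of these with x mod 23 = 2 is 163.

163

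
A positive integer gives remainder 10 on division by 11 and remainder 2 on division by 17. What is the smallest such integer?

x ≡ 10 (mod 11) gives x ∈ {10, 21, 32, 43, 54, 65, 76, 87}.
The first of these with x mod 17 = 2 is 87.

87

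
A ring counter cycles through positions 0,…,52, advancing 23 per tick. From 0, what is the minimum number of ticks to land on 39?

4

23⁻¹ ≡ 30 (mod 53) because 23·30 = 690 = 13·53 + 1.
So x ≡ 30·39 = 1170 ≡ 4 (mod 53).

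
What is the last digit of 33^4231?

7

The units digit of 33^n cycles with period 4: 3, 9, 7, 1, …
4231 mod 4 = 3, so the last digit matches 3^3 = 7.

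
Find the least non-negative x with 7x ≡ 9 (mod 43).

32

The inverse of 7 mod 43 is 37 (since 7·37 = 259 ≡ 1).
So x ≡ 37·9 = 333 ≡ 32 (mod 43).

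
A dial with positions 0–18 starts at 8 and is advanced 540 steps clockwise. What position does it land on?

16

540 = 28·19 + 8, so 540 mod 19 = 8.
(8 + 8) mod 19 = 16.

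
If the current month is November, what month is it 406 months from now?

Dividing 406 by 12 gives quotient 33 and remainder 10.
November + 10 months → September.

September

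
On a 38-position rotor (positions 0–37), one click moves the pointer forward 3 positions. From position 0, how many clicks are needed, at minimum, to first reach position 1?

3·13 = 39 = 1·38 + 1, so 3⁻¹ ≡ 13 (mod 38).

13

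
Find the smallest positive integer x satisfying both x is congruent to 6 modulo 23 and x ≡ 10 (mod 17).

x ≡ 10 (mod 17) gives x ∈ {10, 27, 44, 61, 78, 95, 112, 129, …}.
The first of these with x mod 23 = 6 is 282.

282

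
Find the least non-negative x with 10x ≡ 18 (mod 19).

17

10⁻¹ ≡ 2 (mod 19) because 10·2 = 20 = 1·19 + 1.
So x ≡ 2·18 = 36 ≡ 17 (mod 19).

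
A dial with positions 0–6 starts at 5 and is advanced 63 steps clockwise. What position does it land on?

5

63 = 9·7 + 0, so 63 mod 7 = 0.
(5 + 0) mod 7 = 5.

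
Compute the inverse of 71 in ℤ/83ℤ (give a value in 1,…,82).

76

71·76 = 5396 = 65·83 + 1, so 71⁻¹ ≡ 76 (mod 83).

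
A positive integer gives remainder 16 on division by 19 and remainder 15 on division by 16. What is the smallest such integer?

111

x ≡ 15 (mod 16) gives x ∈ {15, 31, 47, 63, 79, 95, 111}.
The first of these with x mod 19 = 16 is 111.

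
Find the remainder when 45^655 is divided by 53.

14

Successive squares of 45 mod 53: 45^1≡45, 45^2≡11, 45^4≡15, 45^8≡13, 45^16≡10, 45^32≡47, 45^64≡36, 45^128≡24, 45^256≡46, 45^512≡49.
Since 655 = 1 + 2 + 4 + 8 + 128 + 512 in binary, 45^655 ≡ 45·11·15·13·24·49 ≡ 14 (mod 53).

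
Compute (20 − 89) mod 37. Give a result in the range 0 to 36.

5

Dividing 89 by 37 gives quotient 2 and remainder 15.
(20 − 15) mod 37 = 5.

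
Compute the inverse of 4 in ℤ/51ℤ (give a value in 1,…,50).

4·13 = 52 = 1·51 + 1, so 4⁻¹ ≡ 13 (mod 51).

13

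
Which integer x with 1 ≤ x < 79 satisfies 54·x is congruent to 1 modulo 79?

60

54·60 = 3240 = 41·79 + 1, so 54⁻¹ ≡ 60 (mod 79).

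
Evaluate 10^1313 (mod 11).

10

Successive squares of 10 mod 11: 10^1≡10, 10^2≡1, 10^4≡1, 10^8≡1, 10^16≡1, 10^32≡1, 10^64≡1, 10^128≡1, 10^256≡1, 10^512≡1, 10^1024≡1.
Since 1313 = 1 + 32 + 256 + 1024 in binary, 10^1313 ≡ 10·1·1·1 ≡ 10 (mod 11).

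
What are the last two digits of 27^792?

21

By repeated squaring mod 100: 27^1≡27, 27^2≡29, 27^4≡41, 27^8≡81, 27^16≡61, 27^32≡21, 27^64≡41, 27^128≡81, 27^256≡61, 27^512≡21.
792 = 8 + 16 + 256 + 512, so 27^792 ≡ 81·61·61·21 ≡ 21 (mod 100).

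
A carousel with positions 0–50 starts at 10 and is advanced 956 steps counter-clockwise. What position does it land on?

956 = 18·51 + 38, so 956 mod 51 = 38.
(10 − 38) mod 51 = 23.

23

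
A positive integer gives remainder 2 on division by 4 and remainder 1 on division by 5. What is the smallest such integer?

6

Since 5·1 ≡ 1 (mod 4), take x = 1 + 5·((2−1)·1 mod 4) = 1 + 5·1 = 6.
Check: 6 mod 4 = 2, 6 mod 5 = 1.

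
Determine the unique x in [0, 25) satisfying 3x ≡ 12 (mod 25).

The inverse of 3 mod 25 is 17 (since 3·17 = 51 ≡ 1).
So x ≡ 17·12 = 204 ≡ 4 (mod 25).
Check: 3·4 = 12 = 0·25 + 12.

4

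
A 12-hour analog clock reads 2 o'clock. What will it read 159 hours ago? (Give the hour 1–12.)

159 = 13·12 + 3, so 159 mod 12 = 3.
2 − 3 → 11 on a 12-hour dial.

11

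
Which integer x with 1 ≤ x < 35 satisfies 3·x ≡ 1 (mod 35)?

12

3·12 = 36 = 1·35 + 1, so 3⁻¹ ≡ 12 (mod 35).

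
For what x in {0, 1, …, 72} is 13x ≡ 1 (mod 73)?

45

The inverse of 13 mod 73 is 45 (since 13·45 = 585 ≡ 1).
So x ≡ 45·1 = 45 ≡ 45 (mod 73).
Check: 13·45 = 585 = 8·73 + 1.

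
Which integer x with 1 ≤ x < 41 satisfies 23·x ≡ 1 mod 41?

25

23·25 = 575 = 14·41 + 1, so 23⁻¹ ≡ 25 (mod 41).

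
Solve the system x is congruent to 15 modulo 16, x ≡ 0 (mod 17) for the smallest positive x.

255

x ≡ 15 (mod 16) gives x ∈ {15, 31, 47, 63, 79, 95, 111, 127, …}.
The first of these with x mod 17 = 0 is 255.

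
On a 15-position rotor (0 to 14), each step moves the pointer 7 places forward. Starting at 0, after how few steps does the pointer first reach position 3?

7⁻¹ ≡ 13 (mod 15) because 7·13 = 91 = 6·15 + 1.
Multiplying both sides by 13: x ≡ 13·3 = 39 ≡ 9 (mod 15).
Check: 7·9 = 63 = 4·15 + 3.

9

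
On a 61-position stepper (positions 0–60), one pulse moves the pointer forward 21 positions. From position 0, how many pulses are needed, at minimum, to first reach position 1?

32

21·32 = 672 = 11·61 + 1, so 21⁻¹ ≡ 32 (mod 61).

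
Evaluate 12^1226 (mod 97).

50

Successive squares of 12 mod 97: 12^1≡12, 12^2≡47, 12^4≡75, 12^8≡96, 12^16≡1, 12^32≡1, 12^64≡1, 12^128≡1, 12^256≡1, 12^512≡1, 12^1024≡1.
1226 = 2 + 8 + 64 + 128 + 1024, so 12^1226 ≡ 47·96·1·1·1 ≡ 50 (mod 97).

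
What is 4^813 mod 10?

4

The units digit of 4^n cycles with period 2: 4, 6, …
813 mod 2 = 1, so the last digit matches 4^1 = 4.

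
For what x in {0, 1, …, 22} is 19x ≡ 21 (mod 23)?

The inverse of 19 mod 23 is 17 (since 19·17 = 323 ≡ 1).
So x ≡ 17·21 = 357 ≡ 12 (mod 23).
Check: 19·12 = 228 = 9·23 + 21.

12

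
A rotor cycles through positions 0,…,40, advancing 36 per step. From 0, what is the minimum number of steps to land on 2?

16

The inverse of 36 mod 41 is 8 (since 36·8 = 288 ≡ 1).
Multiplying both sides by 8: x ≡ 8·2 = 16 ≡ 16 (mod 41).
Check: 36·16 = 576 = 14·41 + 2.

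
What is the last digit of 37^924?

The units digit of 37^n cycles with period 4: 7, 9, 3, 1, …
924 mod 4 = 0, so the last digit matches 7^4 = 1.

1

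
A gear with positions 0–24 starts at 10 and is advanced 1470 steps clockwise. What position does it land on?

5

Dividing 1470 by 25 gives quotient 58 and remainder 20.
(10 + 20) mod 25 = 5.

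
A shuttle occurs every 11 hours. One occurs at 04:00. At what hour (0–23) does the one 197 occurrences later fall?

11

197·11 = 2167.
2167 = 90·24 + 7, so 2167 mod 24 = 7.
(4 + 7) mod 24 = 11.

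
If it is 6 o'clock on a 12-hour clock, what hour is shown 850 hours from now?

850 = 70·12 + 10, so 850 mod 12 = 10.
6 + 10 → 4 on a 12-hour dial.

4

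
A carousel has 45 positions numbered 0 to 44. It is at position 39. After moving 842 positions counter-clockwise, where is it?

842 mod 45 = 32 (since 18·45 = 810).
(39 − 32) mod 45 = 7.

7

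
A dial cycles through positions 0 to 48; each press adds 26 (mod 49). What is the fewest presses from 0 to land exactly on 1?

17

26·17 = 442 = 9·49 + 1, so 26⁻¹ ≡ 17 (mod 49).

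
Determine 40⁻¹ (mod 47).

20

47 = 1·40 + 7
40 = 5·7 + 5
7 = 1·5 + 2
5 = 2·2 + 1
2 = 2·1 + 0
Back-substituting gives 40·20 ≡ 1 (mod 47).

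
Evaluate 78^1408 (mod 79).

1

Successive squares of 78 mod 79: 78^1≡78, 78^2≡1, 78^4≡1, 78^8≡1, 78^16≡1, 78^32≡1, 78^64≡1, 78^128≡1, 78^256≡1, 78^512≡1, 78^1024≡1.
Since 1408 = 128 + 256 + 1024 in binary, 78^1408 ≡ 1·1·1 ≡ 1 (mod 79).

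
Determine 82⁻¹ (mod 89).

82·38 = 3116 = 35·89 + 1, so 82⁻¹ ≡ 38 (mod 89).

38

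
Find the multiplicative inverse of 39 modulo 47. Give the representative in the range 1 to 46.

47 = 1·39 + 8
39 = 4·8 + 7
8 = 1·7 + 1
7 = 7·1 + 0
Back-substituting gives 39·41 ≡ 1 (mod 47).

41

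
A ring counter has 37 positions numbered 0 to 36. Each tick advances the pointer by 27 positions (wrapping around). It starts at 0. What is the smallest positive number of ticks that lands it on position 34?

27⁻¹ ≡ 11 (mod 37) because 27·11 = 297 = 8·37 + 1.
So x ≡ 11·34 = 374 ≡ 4 (mod 37).

4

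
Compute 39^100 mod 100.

1

Successive squares of 39 mod 100: 39^1≡39, 39^2≡21, 39^4≡41, 39^8≡81, 39^16≡61, 39^32≡21, 39^64≡41.
Since 100 = 4 + 32 + 64 in binary, 39^100 ≡ 41·21·41 ≡ 1 (mod 100).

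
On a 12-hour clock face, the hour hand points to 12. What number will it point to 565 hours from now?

1

565 = 47·12 + 1, so 565 mod 12 = 1.
12 + 1 → 1 on a 12-hour dial.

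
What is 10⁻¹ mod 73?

73 = 7·10 + 3
10 = 3·3 + 1
3 = 3·1 + 0
Back-substituting gives 10·22 ≡ 1 (mod 73).

22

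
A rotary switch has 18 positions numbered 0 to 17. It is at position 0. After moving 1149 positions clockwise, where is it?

1149 = 63·18 + 15, so 1149 mod 18 = 15.
(0 + 15) mod 18 = 15.

15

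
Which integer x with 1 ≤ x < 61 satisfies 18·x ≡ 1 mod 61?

18·17 = 306 = 5·61 + 1, so 18⁻¹ ≡ 17 (mod 61).

17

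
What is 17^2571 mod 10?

Last digits of 7^n: 7, 9, 3, 1 (period 4).
2571 leaves remainder 3 on division by 4, so 17^2571 ends in 3.

3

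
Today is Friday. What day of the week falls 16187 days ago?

Tuesday

16187 = 2312·7 + 3, so 16187 mod 7 = 3.
Friday − 3 days → Tuesday.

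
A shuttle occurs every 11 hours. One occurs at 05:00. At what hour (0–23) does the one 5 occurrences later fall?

12

5·11 = 55.
Dividing 55 by 24 gives quotient 2 and remainder 7.
(5 + 7) mod 24 = 12.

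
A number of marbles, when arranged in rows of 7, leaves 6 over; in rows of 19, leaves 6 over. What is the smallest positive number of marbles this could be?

6

x ≡ 6 (mod 7) gives x ∈ {6}.
The first of these with x mod 19 = 6 is 6.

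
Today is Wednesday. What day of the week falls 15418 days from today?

Sunday

Dividing 15418 by 7 gives quotient 2202 and remainder 4.
Wednesday + 4 days → Sunday.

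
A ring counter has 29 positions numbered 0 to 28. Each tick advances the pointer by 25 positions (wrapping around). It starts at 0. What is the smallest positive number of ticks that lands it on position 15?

25⁻¹ ≡ 7 (mod 29) because 25·7 = 175 = 6·29 + 1.
Multiplying both sides by 7: x ≡ 7·15 = 105 ≡ 18 (mod 29).
Check: 25·18 = 450 = 15·29 + 15.

18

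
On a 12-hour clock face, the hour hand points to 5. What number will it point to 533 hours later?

10

533 = 44·12 + 5, so 533 mod 12 = 5.
5 + 5 → 10 on a 12-hour dial.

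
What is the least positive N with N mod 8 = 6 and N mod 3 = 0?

x ≡ 0 (mod 3) gives x ∈ {0, 3, 6}.
The first of these with x mod 8 = 6 is 6.

6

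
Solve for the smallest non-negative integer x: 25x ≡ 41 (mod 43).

25⁻¹ ≡ 31 (mod 43) because 25·31 = 775 = 18·43 + 1.
Multiplying both sides by 31: x ≡ 31·41 = 1271 ≡ 24 (mod 43).

24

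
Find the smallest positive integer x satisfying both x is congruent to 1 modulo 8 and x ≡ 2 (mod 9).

Since 9·1 ≡ 1 (mod 8), take x = 2 + 9·((1−2)·1 mod 8) = 2 + 9·7 = 65.
Check: 65 mod 8 = 1, 65 mod 9 = 2.

65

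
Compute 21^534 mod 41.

23

Square-and-reduce mod 41: 21^1≡21, 21^2≡31, 21^4≡18, 21^8≡37, 21^16≡16, 21^32≡10, 21^64≡18, 21^128≡37, 21^256≡16, 21^512≡10.
534 = 2 + 4 + 16 + 512, so 21^534 ≡ 31·18·16·10 ≡ 23 (mod 41).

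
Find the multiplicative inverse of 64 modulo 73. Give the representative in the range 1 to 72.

64·8 = 512 = 7·73 + 1, so 64⁻¹ ≡ 8 (mod 73).

8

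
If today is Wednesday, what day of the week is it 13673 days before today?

Dividing 13673 by 7 gives quotient 1953 and remainder 2.
Wednesday − 2 days → Monday.

Monday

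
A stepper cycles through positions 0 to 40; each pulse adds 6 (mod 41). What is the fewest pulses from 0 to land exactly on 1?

7

41 = 6·6 + 5
6 = 1·5 + 1
5 = 5·1 + 0
Back-substituting gives 6·7 ≡ 1 (mod 41).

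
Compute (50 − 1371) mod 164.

Dividing 1371 by 164 gives quotient 8 and remainder 59.
(50 − 59) mod 164 = 155.

155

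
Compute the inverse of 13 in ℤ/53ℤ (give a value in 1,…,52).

49

13·49 = 637 = 12·53 + 1, so 13⁻¹ ≡ 49 (mod 53).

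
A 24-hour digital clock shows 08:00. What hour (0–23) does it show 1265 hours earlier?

15

1265 − 52·24 = 17, so 1265 ≡ 17 (mod 24).
(8 − 17) mod 24 = 15.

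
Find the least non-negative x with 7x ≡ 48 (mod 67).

26

The inverse of 7 mod 67 is 48 (since 7·48 = 336 ≡ 1).
So x ≡ 48·48 = 2304 ≡ 26 (mod 67).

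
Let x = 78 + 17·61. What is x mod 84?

23

17·61 = 1037.
1037 − 12·84 = 29, so 1037 ≡ 29 (mod 84).
(78 + 29) mod 84 = 23.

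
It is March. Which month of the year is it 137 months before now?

Dividing 137 by 12 gives quotient 11 and remainder 5.
March − 5 months → October.

October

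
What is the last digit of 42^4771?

8

Powers of 2 mod 10 repeat with period 4: 2, 4, 8, 6.
4771 mod 4 = 3, so the last digit matches 2^3 = 8.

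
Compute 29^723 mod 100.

Square-and-reduce mod 100: 29^1≡29, 29^2≡41, 29^4≡81, 29^8≡61, 29^16≡21, 29^32≡41, 29^64≡81, 29^128≡61, 29^256≡21, 29^512≡41.
Since 723 = 1 + 2 + 16 + 64 + 128 + 512 in binary, 29^723 ≡ 29·41·21·81·61·41 ≡ 89 (mod 100).

89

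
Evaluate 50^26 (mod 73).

By repeated squaring mod 73: 50^1≡50, 50^2≡18, 50^4≡32, 50^8≡2, 50^16≡4.
26 = 2 + 8 + 16, so 50^26 ≡ 18·2·4 ≡ 71 (mod 73).

71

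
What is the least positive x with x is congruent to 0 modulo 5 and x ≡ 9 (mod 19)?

85

Since 19·4 ≡ 1 (mod 5), take x = 9 + 19·((0−9)·4 mod 5) = 9 + 19·4 = 85.
Check: 85 mod 5 = 0, 85 mod 19 = 9.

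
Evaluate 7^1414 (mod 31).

14

Successive squares of 7 mod 31: 7^1≡7, 7^2≡18, 7^4≡14, 7^8≡10, 7^16≡7, 7^32≡18, 7^64≡14, 7^128≡10, 7^256≡7, 7^512≡18, 7^1024≡14.
1414 = 2 + 4 + 128 + 256 + 1024, so 7^1414 ≡ 18·14·10·7·14 ≡ 14 (mod 31).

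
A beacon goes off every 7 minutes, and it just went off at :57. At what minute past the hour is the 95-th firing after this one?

2

95·7 = 665.
665 = 11·60 + 5, so 665 mod 60 = 5.
(57 + 5) mod 60 = 2.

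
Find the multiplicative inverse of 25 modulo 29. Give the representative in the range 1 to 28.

29 = 1·25 + 4
25 = 6·4 + 1
4 = 4·1 + 0
Back-substituting gives 25·7 ≡ 1 (mod 29).

7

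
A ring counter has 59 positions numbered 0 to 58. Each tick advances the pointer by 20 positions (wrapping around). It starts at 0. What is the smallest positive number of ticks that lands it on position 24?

20⁻¹ ≡ 3 (mod 59) because 20·3 = 60 = 1·59 + 1.
Multiplying both sides by 3: x ≡ 3·24 = 72 ≡ 13 (mod 59).
Check: 20·13 = 260 = 4·59 + 24.

13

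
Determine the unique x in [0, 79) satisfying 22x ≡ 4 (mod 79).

22⁻¹ ≡ 18 (mod 79) because 22·18 = 396 = 5·79 + 1.
Multiplying both sides by 18: x ≡ 18·4 = 72 ≡ 72 (mod 79).

72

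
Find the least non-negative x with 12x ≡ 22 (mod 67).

13

12⁻¹ ≡ 28 (mod 67) because 12·28 = 336 = 5·67 + 1.
Multiplying both sides by 28: x ≡ 28·22 = 616 ≡ 13 (mod 67).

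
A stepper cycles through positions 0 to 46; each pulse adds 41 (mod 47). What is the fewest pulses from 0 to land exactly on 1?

47 = 1·41 + 6
41 = 6·6 + 5
6 = 1·5 + 1
5 = 5·1 + 0
Back-substituting gives 41·39 ≡ 1 (mod 47).

39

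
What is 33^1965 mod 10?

3

Powers of 3 mod 10 repeat with period 4: 3, 9, 7, 1.
1965 mod 4 = 1, so the last digit matches 3^1 = 3.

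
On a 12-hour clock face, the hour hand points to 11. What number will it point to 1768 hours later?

3

Dividing 1768 by 12 gives quotient 147 and remainder 4.
11 + 4 → 3 on a 12-hour dial.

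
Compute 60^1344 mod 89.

64

Successive squares of 60 mod 89: 60^1≡60, 60^2≡40, 60^4≡87, 60^8≡4, 60^16≡16, 60^32≡78, 60^64≡32, 60^128≡45, 60^256≡67, 60^512≡39, 60^1024≡8.
Since 1344 = 64 + 256 + 1024 in binary, 60^1344 ≡ 32·67·8 ≡ 64 (mod 89).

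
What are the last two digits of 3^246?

29

By repeated squaring mod 100: 3^1≡3, 3^2≡9, 3^4≡81, 3^8≡61, 3^16≡21, 3^32≡41, 3^64≡81, 3^128≡61.
246 = 2 + 4 + 16 + 32 + 64 + 128, so 3^246 ≡ 9·81·21·41·81·61 ≡ 29 (mod 100).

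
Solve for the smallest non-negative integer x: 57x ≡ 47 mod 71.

The inverse of 57 mod 71 is 5 (since 57·5 = 285 ≡ 1).
So x ≡ 5·47 = 235 ≡ 22 (mod 71).
Check: 57·22 = 1254 = 17·71 + 47.

22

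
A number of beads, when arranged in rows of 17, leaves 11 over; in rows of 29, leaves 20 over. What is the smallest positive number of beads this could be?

x ≡ 11 (mod 17) gives x ∈ {11, 28, 45, 62, 79, 96, 113, 130, …}.
The first of these with x mod 29 = 20 is 368.

368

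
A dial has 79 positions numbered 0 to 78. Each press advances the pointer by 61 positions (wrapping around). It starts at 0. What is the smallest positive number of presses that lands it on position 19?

56

61⁻¹ ≡ 57 (mod 79) because 61·57 = 3477 = 44·79 + 1.
So x ≡ 57·19 = 1083 ≡ 56 (mod 79).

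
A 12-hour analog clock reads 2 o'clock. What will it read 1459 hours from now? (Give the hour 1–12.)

9

Dividing 1459 by 12 gives quotient 121 and remainder 7.
2 + 7 → 9 on a 12-hour dial.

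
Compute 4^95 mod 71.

Square-and-reduce mod 71: 4^1≡4, 4^2≡16, 4^4≡43, 4^8≡3, 4^16≡9, 4^32≡10, 4^64≡29.
95 = 1 + 2 + 4 + 8 + 16 + 64, so 4^95 ≡ 4·16·43·3·9·29 ≡ 37 (mod 71).

37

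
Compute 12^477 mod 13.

By repeated squaring mod 13: 12^1≡12, 12^2≡1, 12^4≡1, 12^8≡1, 12^16≡1, 12^32≡1, 12^64≡1, 12^128≡1, 12^256≡1.
Since 477 = 1 + 4 + 8 + 16 + 64 + 128 + 256 in binary, 12^477 ≡ 12·1·1·1·1·1·1 ≡ 12 (mod 13).

12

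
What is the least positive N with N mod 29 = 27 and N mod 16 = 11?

27

Since 16·20 ≡ 1 (mod 29), take x = 11 + 16·((27−11)·20 mod 29) = 11 + 16·1 = 27.
Check: 27 mod 29 = 27, 27 mod 16 = 11.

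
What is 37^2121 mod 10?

The units digit of 37^n cycles with period 4: 7, 9, 3, 1, …
2121 mod 4 = 1, so the last digit matches 7^1 = 7.

7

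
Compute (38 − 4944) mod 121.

4944 mod 121 = 104 (since 40·121 = 4840).
(38 − 104) mod 121 = 55.

55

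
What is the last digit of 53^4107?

Powers of 3 mod 10 repeat with period 4: 3, 9, 7, 1.
4107 leaves remainder 3 on division by 4, so 53^4107 ends in 7.

7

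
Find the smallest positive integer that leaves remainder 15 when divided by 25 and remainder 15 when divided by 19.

15

Since 19·4 ≡ 1 (mod 25), take x = 15 + 19·((15−15)·4 mod 25) = 15 + 19·0 = 15.
Check: 15 mod 25 = 15, 15 mod 19 = 15.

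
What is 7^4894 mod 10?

Last digits of 7^n: 7, 9, 3, 1 (period 4).
4894 mod 4 = 2, so the last digit matches 7^2 = 9.

9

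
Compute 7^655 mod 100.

Square-and-reduce mod 100: 7^1≡7, 7^2≡49, 7^4≡1, 7^8≡1, 7^16≡1, 7^32≡1, 7^64≡1, 7^128≡1, 7^256≡1, 7^512≡1.
Since 655 = 1 + 2 + 4 + 8 + 128 + 512 in binary, 7^655 ≡ 7·49·1·1·1·1 ≡ 43 (mod 100).

43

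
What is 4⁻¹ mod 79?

4·20 = 80 = 1·79 + 1, so 4⁻¹ ≡ 20 (mod 79).

20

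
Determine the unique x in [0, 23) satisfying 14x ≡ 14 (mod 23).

14⁻¹ ≡ 5 (mod 23) because 14·5 = 70 = 3·23 + 1.
Multiplying both sides by 5: x ≡ 5·14 = 70 ≡ 1 (mod 23).

1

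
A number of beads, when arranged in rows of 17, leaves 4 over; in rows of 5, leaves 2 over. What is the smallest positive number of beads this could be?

Since 5·7 ≡ 1 (mod 17), take x = 2 + 5·((4−2)·7 mod 17) = 2 + 5·14 = 72.
Check: 72 mod 17 = 4, 72 mod 5 = 2.

72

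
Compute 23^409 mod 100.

63

By repeated squaring mod 100: 23^1≡23, 23^2≡29, 23^4≡41, 23^8≡81, 23^16≡61, 23^32≡21, 23^64≡41, 23^128≡81, 23^256≡61.
409 = 1 + 8 + 16 + 128 + 256, so 23^409 ≡ 23·81·61·81·61 ≡ 63 (mod 100).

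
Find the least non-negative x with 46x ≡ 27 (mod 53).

34

The inverse of 46 mod 53 is 15 (since 46·15 = 690 ≡ 1).
Multiplying both sides by 15: x ≡ 15·27 = 405 ≡ 34 (mod 53).
Check: 46·34 = 1564 = 29·53 + 27.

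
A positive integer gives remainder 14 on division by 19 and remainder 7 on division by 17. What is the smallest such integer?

x ≡ 7 (mod 17) gives x ∈ {7, 24, 41, 58, 75, 92, 109}.
The first of these with x mod 19 = 14 is 109.

109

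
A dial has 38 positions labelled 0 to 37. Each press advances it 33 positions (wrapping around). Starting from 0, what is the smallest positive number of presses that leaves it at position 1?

38 = 1·33 + 5
33 = 6·5 + 3
5 = 1·3 + 2
3 = 1·2 + 1
2 = 2·1 + 0
Back-substituting gives 33·15 ≡ 1 (mod 38).

15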